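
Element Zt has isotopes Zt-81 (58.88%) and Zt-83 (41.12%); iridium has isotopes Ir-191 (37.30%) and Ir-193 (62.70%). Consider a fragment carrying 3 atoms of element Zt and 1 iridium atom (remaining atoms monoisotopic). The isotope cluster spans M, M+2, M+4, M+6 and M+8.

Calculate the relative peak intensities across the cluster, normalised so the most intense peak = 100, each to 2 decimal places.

20.06 : 75.75 : 100.00 : 56.17 : 11.49

Element Zt pattern (n=3): 0.20412839 : 0.42767116 : 0.29867252 : 0.06952793
Iridium pattern (n=1): 0.3730 : 0.6270
Convolve the two distributions (both contribute in 2-u steps):
  M: 0.20412839×0.3730 = 0.076140
  M+2: 0.20412839×0.6270 + 0.42767116×0.3730 = 0.287510
  M+4: 0.42767116×0.6270 + 0.29867252×0.3730 = 0.379555
  M+6: 0.29867252×0.6270 + 0.06952793×0.3730 = 0.213202
  M+8: 0.06952793×0.6270 = 0.043594
Scale to base peak (0.379555) = 100: 20.06 : 75.75 : 100.00 : 56.17 : 11.49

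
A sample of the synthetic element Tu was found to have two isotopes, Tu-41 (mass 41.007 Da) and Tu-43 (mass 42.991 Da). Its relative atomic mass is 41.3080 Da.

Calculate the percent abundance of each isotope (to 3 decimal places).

With x = fraction of Tu-41 (so Tu-43 is 1 − x):
41.007·x + 42.991·(1 − x) = 41.3080
(41.007 − 42.991)·x = 41.3080 − 42.991
x = -1.6830 / -1.984 = 0.84829 → 84.829% Tu-41, 15.171% Tu-43.

Tu-41: 84.829%, Tu-43: 15.171%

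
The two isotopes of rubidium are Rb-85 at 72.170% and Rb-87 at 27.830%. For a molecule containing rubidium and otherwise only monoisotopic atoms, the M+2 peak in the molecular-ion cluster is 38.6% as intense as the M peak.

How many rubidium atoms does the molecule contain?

1

The M+2/M ratio from n Rb atoms is n · q/p = n · 0.27830/0.72170.
n = 0.386 × 0.72170/0.27830 = 1.00 ≈ 1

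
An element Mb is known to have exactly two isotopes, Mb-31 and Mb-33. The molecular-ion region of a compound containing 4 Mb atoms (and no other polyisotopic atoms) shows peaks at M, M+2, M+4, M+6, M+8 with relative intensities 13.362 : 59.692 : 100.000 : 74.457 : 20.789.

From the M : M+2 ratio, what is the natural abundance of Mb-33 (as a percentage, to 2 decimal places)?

52.76%

Let p = fractional abundance of Mb-31. I(M+2)/I(M) = [C(4,1)·p^3·(1−p)] / p^4 = 4·(1−p)/p = 59.692/13.362 = 4.4673
(1−p)/p = 4.4673/4 = 1.1168  ⇒  p = 1/(1 + 1.1168) = 0.4724
Mb-31: 47.24%, Mb-33: 52.76%.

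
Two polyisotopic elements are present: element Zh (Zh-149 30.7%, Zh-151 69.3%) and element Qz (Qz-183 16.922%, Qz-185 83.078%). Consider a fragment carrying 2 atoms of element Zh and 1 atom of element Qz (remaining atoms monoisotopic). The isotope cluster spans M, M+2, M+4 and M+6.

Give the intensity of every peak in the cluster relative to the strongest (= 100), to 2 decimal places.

3.67 : 34.57 : 100.00 : 91.77

Element Zh pattern (n=2): 0.094249 : 0.425502 : 0.480249
Element Qz pattern (n=1): 0.16922 : 0.83078
Convolve the two distributions (both contribute in 2-u steps):
  M: 0.094249×0.16922 = 0.015949
  M+2: 0.094249×0.83078 + 0.425502×0.16922 = 0.150304
  M+4: 0.425502×0.83078 + 0.480249×0.16922 = 0.434766
  M+6: 0.480249×0.83078 = 0.398981
Scale to base peak (0.434766) = 100: 3.67 : 34.57 : 100.00 : 91.77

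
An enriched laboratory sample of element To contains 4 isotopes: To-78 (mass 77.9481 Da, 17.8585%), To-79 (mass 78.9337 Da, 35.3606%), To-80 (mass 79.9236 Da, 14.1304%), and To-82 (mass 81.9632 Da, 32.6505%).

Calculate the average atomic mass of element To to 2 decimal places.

79.89 Da

Average mass = Σ (abundance × isotope mass) = 0.178585 × 77.9481 + 0.353606 × 78.9337 + 0.141304 × 79.9236 + 0.326505 × 81.9632
= 13.92036 + 27.91143 + 11.29352 + 26.76139 = 79.88670 Da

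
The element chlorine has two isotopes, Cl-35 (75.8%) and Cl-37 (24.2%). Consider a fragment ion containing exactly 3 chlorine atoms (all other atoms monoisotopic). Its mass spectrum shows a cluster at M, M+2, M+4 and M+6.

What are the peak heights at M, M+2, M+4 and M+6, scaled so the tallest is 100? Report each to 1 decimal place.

Expanding (0.758 + 0.242)^3:
P(M) = 0.758^3 = 0.435520
P(M+2) = 3 × 0.758^2 × 0.242^1 = 0.417133
P(M+4) = 3 × 0.758^1 × 0.242^2 = 0.133175
P(M+6) = 0.242^3 = 0.014172
The M peak is largest (0.435520); scaling to 100 gives 100.0 : 95.8 : 30.6 : 3.3.

100.0 : 95.8 : 30.6 : 3.3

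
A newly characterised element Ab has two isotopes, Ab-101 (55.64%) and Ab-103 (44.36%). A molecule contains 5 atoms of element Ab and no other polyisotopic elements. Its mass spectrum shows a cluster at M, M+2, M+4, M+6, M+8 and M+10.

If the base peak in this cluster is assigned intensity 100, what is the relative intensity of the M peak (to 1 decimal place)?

15.7

(0.5564 + 0.4436)^5 gives M 0.0533, M+2 0.2126, M+4 0.3390, M+6 0.2702, M+8 0.1077, M+10 0.0172; the largest is M+4.
P(M+4) = C(5,2) × 0.5564^3 × 0.4436^2 = 10 × 0.17225085 × 0.19678096 = 0.338957 (base)
P(M) = C(5,0) × 0.5564^5 × 0.4436^0 = 1 × 0.05332558 × 1.0000 = 0.053326
Relative intensity = 0.053326 / 0.338957 × 100 = 15.7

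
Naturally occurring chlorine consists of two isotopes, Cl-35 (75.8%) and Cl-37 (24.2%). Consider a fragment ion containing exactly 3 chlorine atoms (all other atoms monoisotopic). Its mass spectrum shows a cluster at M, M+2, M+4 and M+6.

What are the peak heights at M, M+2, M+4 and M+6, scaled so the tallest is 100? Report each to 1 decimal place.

100.0 : 95.8 : 30.6 : 3.3

Each Cl atom is independently Cl-35 (p = 0.758) or Cl-37 (q = 0.242); the cluster is the binomial expansion (p + q)^3.
P(M) = 0.758^3 = 0.435520
P(M+2) = 3 × 0.758^2 × 0.242^1 = 0.417133
P(M+4) = 3 × 0.758^1 × 0.242^2 = 0.133175
P(M+6) = 0.242^3 = 0.014172
The M peak is largest (0.435520); scaling to 100 gives 100.0 : 95.8 : 30.6 : 3.3.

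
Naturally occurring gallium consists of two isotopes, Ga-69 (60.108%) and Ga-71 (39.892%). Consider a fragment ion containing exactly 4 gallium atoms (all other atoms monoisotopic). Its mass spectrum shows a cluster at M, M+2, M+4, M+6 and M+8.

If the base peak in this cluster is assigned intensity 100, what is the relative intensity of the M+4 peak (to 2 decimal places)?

99.55

Term probabilities: M 0.1305, M+2 0.3465, M+4 0.3450, M+6 0.1526, M+8 0.0253. Base peak = M+2.
P(M+2) = C(4,1) × 0.60108^3 × 0.39892^1 = 4 × 0.2171685 × 0.39892 = 0.346531 (base)
P(M+4) = C(4,2) × 0.60108^2 × 0.39892^2 = 6 × 0.36129717 × 0.15913717 = 0.344975
Relative intensity = 0.344975 / 0.346531 × 100 = 99.55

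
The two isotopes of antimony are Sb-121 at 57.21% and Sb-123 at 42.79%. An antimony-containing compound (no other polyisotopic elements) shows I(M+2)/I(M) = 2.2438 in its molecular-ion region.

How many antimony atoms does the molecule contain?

3

For n independent Sb atoms, I(M+2)/I(M) = n · (abundance Sb-123) / (abundance Sb-121) = n · 0.4279/0.5721.
n = 2.2438 × 0.5721/0.4279 = 3.00 ≈ 3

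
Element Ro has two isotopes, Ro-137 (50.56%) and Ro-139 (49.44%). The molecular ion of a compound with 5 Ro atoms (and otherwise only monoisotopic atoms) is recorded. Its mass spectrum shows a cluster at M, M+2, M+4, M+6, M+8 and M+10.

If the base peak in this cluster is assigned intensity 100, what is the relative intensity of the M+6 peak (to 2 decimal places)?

Binomial terms of (0.5056 + 0.4944)^5: M 0.0330, M+2 0.1615, M+4 0.3159, M+6 0.3089, M+8 0.1510, M+10 0.0295 → M+4 is the base peak.
P(M+4) = C(5,2) × 0.5056^3 × 0.4944^2 = 10 × 0.12924722 × 0.24443136 = 0.315921 (base)
P(M+6) = C(5,3) × 0.5056^2 × 0.4944^3 = 10 × 0.25563136 × 0.12084686 = 0.308922
Relative intensity = 0.308922 / 0.315921 × 100 = 97.78

97.78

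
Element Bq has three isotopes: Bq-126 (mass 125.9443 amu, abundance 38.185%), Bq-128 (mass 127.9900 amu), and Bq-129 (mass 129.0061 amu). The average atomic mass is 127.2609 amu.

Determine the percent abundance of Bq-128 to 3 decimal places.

56.692%

Let x and y be the fractions of Bq-128 and Bq-129. Then x + y = 1 − 0.38185 = 0.61815 and 127.9900x + 129.0061y = 127.2609 − 0.38185×125.9443 = 79.169069045.
Substituting: 127.9900x + 129.0061(0.61815 − x) = 79.169069045
(127.9900 − 129.0061)x = -0.57605167  ⇒  x = 0.56692, y = 0.05123
Bq-128: 56.692%, Bq-129: 5.123%.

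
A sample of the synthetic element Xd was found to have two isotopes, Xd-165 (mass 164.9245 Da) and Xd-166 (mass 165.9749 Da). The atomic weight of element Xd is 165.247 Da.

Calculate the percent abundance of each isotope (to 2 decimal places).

Xd-165: 69.30%, Xd-166: 30.70%

With x = fraction of Xd-165 (so Xd-166 is 1 − x):
164.9245·x + 165.9749·(1 − x) = 165.247
(164.9245 − 165.9749)·x = 165.247 − 165.9749
x = -0.7279 / -1.0504 = 0.69297 → 69.30% Xd-165, 30.70% Xd-166.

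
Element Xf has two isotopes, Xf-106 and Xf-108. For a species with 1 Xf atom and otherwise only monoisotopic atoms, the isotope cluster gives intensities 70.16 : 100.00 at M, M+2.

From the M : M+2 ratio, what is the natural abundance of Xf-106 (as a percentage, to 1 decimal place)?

41.2%

Write p for the Xf-106 fraction. I(M+2)/I(M) = [C(1,1)·p^0·(1−p)] / p^1 = 1·(1−p)/p = 100.00/70.16 = 1.4253
(1−p)/p = 1.4253/1 = 1.4253  ⇒  p = 1/(1 + 1.4253) = 0.4123
Xf-106: 41.2%, Xf-108: 58.8%.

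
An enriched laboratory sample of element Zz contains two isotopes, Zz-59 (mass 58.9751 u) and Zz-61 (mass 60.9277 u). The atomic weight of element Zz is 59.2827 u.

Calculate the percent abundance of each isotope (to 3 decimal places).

Zz-59: 84.247%, Zz-61: 15.753%

With x = fraction of Zz-59 (so Zz-61 is 1 − x):
58.9751·x + 60.9277·(1 − x) = 59.2827
(58.9751 − 60.9277)·x = 59.2827 − 60.9277
x = -1.6450 / -1.9526 = 0.84247 → 84.247% Zz-59, 15.753% Zz-61.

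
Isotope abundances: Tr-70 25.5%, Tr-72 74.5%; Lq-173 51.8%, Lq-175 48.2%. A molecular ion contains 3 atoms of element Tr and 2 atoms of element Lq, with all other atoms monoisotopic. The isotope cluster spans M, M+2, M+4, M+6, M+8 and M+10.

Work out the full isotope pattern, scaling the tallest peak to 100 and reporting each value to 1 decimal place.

1.2 : 13.3 : 53.4 : 100.0 : 85.5 : 26.9

Element Tr pattern (n=3): 0.01658138 : 0.14533087 : 0.42459412 : 0.41349362
Element Lq pattern (n=2): 0.268324 : 0.499352 : 0.232324
Convolve the two distributions (both contribute in 2-u steps):
  M: 0.01658138×0.268324 = 0.004449
  M+2: 0.01658138×0.499352 + 0.14533087×0.268324 = 0.047276
  M+4: 0.01658138×0.232324 + 0.14533087×0.499352 + 0.42459412×0.268324 = 0.190352
  M+6: 0.14533087×0.232324 + 0.42459412×0.499352 + 0.41349362×0.268324 = 0.356736
  M+8: 0.42459412×0.232324 + 0.41349362×0.499352 = 0.305122
  M+10: 0.41349362×0.232324 = 0.096064
Scale to base peak (0.356736) = 100: 1.2 : 13.3 : 53.4 : 100.0 : 85.5 : 26.9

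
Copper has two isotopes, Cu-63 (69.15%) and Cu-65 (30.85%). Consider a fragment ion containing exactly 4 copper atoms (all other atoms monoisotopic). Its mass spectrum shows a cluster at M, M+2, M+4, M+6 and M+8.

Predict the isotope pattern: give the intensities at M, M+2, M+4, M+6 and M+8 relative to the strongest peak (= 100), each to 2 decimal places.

56.04 : 100.00 : 66.92 : 19.90 : 2.22

Each Cu atom is independently Cu-63 (p = 0.6915) or Cu-65 (q = 0.3085); the cluster is the binomial expansion (p + q)^4.
P(M) = 0.6915^4 = 0.228649
P(M+2) = 4 × 0.6915^3 × 0.3085^1 = 0.408030
P(M+4) = 6 × 0.6915^2 × 0.3085^2 = 0.273052
P(M+6) = 4 × 0.6915^1 × 0.3085^3 = 0.081212
P(M+8) = 0.3085^4 = 0.009058
The M+2 peak is largest (0.408030); scaling to 100 gives 56.04 : 100.00 : 66.92 : 19.90 : 2.22.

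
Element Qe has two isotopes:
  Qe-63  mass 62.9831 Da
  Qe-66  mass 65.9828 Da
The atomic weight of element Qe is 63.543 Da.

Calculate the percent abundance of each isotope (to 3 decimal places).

Let x be the fractional abundance of Qe-63; then Qe-66 has abundance 1 − x.
62.9831·x + 65.9828·(1 − x) = 63.543
(62.9831 − 65.9828)·x = 63.543 − 65.9828
x = -2.4398 / -2.9997 = 0.81335 → 81.335% Qe-63, 18.665% Qe-66.

Qe-63: 81.335%, Qe-66: 18.665%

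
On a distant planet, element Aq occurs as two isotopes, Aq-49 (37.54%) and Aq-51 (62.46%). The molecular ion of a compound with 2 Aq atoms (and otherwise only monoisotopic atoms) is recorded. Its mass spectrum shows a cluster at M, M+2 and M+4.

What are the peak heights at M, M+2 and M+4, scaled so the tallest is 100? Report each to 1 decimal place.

30.1 : 100.0 : 83.2

Expanding (0.3754 + 0.6246)^2:
P(M) = 0.3754^2 = 0.140925
P(M+2) = 2 × 0.3754^1 × 0.6246^1 = 0.468950
P(M+4) = 0.6246^2 = 0.390125
The M+2 peak is largest (0.468950); scaling to 100 gives 30.1 : 100.0 : 83.2.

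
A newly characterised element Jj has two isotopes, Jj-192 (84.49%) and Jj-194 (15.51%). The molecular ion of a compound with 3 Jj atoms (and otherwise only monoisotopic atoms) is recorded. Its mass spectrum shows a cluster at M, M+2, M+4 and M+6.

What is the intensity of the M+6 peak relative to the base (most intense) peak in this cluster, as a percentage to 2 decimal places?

Term probabilities: M 0.6031, M+2 0.3322, M+4 0.0610, M+6 0.0037. Base peak = M.
P(M) = C(3,0) × 0.8449^3 × 0.1551^0 = 1 × 0.60313694 × 1.0000 = 0.603137 (base)
P(M+6) = C(3,3) × 0.8449^0 × 0.1551^3 = 1 × 1.0000 × 0.00373109 = 0.003731
Relative intensity = 0.003731 / 0.603137 × 100 = 0.62

0.62%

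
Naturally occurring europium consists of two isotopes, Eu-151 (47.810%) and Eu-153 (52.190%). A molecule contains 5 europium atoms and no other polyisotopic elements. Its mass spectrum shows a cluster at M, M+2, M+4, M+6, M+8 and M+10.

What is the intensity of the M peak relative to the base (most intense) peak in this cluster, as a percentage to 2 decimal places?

7.69%

Binomial terms of (0.47810 + 0.52190)^5: M 0.0250, M+2 0.1363, M+4 0.2977, M+6 0.3249, M+8 0.1774, M+10 0.0387 → M+6 is the base peak.
P(M+6) = C(5,3) × 0.47810^2 × 0.52190^3 = 10 × 0.22857961 × 0.14215492 = 0.324937 (base)
P(M) = C(5,0) × 0.47810^5 × 0.52190^0 = 1 × 0.02498007 × 1.0000 = 0.024980
Relative intensity = 0.024980 / 0.324937 × 100 = 7.69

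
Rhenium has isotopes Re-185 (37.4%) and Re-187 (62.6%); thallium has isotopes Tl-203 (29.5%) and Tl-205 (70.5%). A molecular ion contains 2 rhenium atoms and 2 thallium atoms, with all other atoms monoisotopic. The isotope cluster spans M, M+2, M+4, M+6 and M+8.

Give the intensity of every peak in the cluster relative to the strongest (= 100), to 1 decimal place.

Rhenium pattern (n=2): 0.139876 : 0.468248 : 0.391876
Thallium pattern (n=2): 0.087025 : 0.41595 : 0.497025
Convolve the two distributions (both contribute in 2-u steps):
  M: 0.139876×0.087025 = 0.012173
  M+2: 0.139876×0.41595 + 0.468248×0.087025 = 0.098931
  M+4: 0.139876×0.497025 + 0.468248×0.41595 + 0.391876×0.087025 = 0.298393
  M+6: 0.468248×0.497025 + 0.391876×0.41595 = 0.395732
  M+8: 0.391876×0.497025 = 0.194772
Scale to base peak (0.395732) = 100: 3.1 : 25.0 : 75.4 : 100.0 : 49.2

3.1 : 25.0 : 75.4 : 100.0 : 49.2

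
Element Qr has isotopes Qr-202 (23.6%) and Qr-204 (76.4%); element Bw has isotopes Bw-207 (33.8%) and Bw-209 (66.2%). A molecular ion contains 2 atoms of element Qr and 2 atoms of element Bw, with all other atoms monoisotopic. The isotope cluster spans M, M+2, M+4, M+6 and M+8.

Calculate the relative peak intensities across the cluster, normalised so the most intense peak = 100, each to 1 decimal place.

1.5 : 15.8 : 60.2 : 100.0 : 61.0

Element Qr pattern (n=2): 0.055696 : 0.360608 : 0.583696
Element Bw pattern (n=2): 0.114244 : 0.447512 : 0.438244
Convolve the two distributions (both contribute in 2-u steps):
  M: 0.055696×0.114244 = 0.006363
  M+2: 0.055696×0.447512 + 0.360608×0.114244 = 0.066122
  M+4: 0.055696×0.438244 + 0.360608×0.447512 + 0.583696×0.114244 = 0.252469
  M+6: 0.360608×0.438244 + 0.583696×0.447512 = 0.419245
  M+8: 0.583696×0.438244 = 0.255801
Scale to base peak (0.419245) = 100: 1.5 : 15.8 : 60.2 : 100.0 : 61.0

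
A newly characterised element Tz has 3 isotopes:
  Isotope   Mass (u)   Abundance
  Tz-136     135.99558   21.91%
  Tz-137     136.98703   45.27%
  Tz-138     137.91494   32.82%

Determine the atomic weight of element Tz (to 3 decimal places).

137.074 u

The abundance-weighted mean is 0.2191 × 135.99558 + 0.4527 × 136.98703 + 0.3282 × 137.91494
= 29.796632 + 62.014028 + 45.263683 = 137.074343 u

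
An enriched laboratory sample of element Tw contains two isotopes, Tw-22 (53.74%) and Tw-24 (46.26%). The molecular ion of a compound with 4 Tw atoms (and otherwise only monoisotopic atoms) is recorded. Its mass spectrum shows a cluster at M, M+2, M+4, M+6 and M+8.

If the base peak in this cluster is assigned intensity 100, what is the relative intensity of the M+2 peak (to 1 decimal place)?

77.4

Binomial terms of (0.5374 + 0.4626)^4: M 0.0834, M+2 0.2872, M+4 0.3708, M+6 0.2128, M+8 0.0458 → M+4 is the base peak.
P(M+4) = C(4,2) × 0.5374^2 × 0.4626^2 = 6 × 0.28879876 × 0.21399876 = 0.370815 (base)
P(M+2) = C(4,1) × 0.5374^3 × 0.4626^1 = 4 × 0.15520045 × 0.4626 = 0.287183
Relative intensity = 0.287183 / 0.370815 × 100 = 77.4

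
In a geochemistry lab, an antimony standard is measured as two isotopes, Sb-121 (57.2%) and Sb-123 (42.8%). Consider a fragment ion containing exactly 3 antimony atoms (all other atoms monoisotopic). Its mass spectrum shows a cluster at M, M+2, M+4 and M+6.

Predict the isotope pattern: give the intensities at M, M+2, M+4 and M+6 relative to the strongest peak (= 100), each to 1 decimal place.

44.5 : 100.0 : 74.8 : 18.7

Each Sb atom is independently Sb-121 (p = 0.572) or Sb-123 (q = 0.428); the cluster is the binomial expansion (p + q)^3.
P(M) = 0.572^3 = 0.187149
P(M+2) = 3 × 0.572^2 × 0.428^1 = 0.420104
P(M+4) = 3 × 0.572^1 × 0.428^2 = 0.314344
P(M+6) = 0.428^3 = 0.078403
The M+2 peak is largest (0.420104); scaling to 100 gives 44.5 : 100.0 : 74.8 : 18.7.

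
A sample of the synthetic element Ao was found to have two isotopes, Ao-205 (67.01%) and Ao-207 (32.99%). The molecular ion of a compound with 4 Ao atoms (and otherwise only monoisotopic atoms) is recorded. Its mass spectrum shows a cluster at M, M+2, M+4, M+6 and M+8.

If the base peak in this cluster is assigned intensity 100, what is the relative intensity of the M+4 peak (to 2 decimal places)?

Binomial terms of (0.6701 + 0.3299)^4: M 0.2016, M+2 0.3971, M+4 0.2932, M+6 0.0962, M+8 0.0118 → M+2 is the base peak.
P(M+2) = C(4,1) × 0.6701^3 × 0.3299^1 = 4 × 0.30089769 × 0.3299 = 0.397065 (base)
P(M+4) = C(4,2) × 0.6701^2 × 0.3299^2 = 6 × 0.44903401 × 0.10883401 = 0.293221
Relative intensity = 0.293221 / 0.397065 × 100 = 73.85

73.85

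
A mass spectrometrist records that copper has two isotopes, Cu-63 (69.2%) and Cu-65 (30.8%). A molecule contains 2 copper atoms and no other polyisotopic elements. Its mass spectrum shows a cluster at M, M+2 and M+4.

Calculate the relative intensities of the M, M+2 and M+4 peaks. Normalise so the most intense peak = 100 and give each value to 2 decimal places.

Each Cu atom is independently Cu-63 (p = 0.692) or Cu-65 (q = 0.308); the cluster is the binomial expansion (p + q)^2.
P(M) = 0.692^2 = 0.478864
P(M+2) = 2 × 0.692^1 × 0.308^1 = 0.426272
P(M+4) = 0.308^2 = 0.094864
The M peak is largest (0.478864); scaling to 100 gives 100.00 : 89.02 : 19.81.

100.00 : 89.02 : 19.81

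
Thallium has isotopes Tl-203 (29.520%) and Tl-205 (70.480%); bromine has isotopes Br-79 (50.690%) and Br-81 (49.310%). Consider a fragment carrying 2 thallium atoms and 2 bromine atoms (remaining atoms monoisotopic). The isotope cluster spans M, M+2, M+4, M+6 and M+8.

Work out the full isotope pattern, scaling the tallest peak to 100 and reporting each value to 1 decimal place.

6.3 : 42.2 : 100.0 : 97.9 : 33.8

Thallium pattern (n=2): 0.08714304 : 0.41611392 : 0.49674304
Bromine pattern (n=2): 0.25694761 : 0.49990478 : 0.24314761
Convolve the two distributions (both contribute in 2-u steps):
  M: 0.08714304×0.25694761 = 0.022391
  M+2: 0.08714304×0.49990478 + 0.41611392×0.25694761 = 0.150483
  M+4: 0.08714304×0.24314761 + 0.41611392×0.49990478 + 0.49674304×0.25694761 = 0.356843
  M+6: 0.41611392×0.24314761 + 0.49674304×0.49990478 = 0.349501
  M+8: 0.49674304×0.24314761 = 0.120782
Scale to base peak (0.356843) = 100: 6.3 : 42.2 : 100.0 : 97.9 : 33.8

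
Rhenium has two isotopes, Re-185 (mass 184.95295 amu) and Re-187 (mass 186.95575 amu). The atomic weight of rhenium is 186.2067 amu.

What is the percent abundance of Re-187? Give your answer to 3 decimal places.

62.600%

Writing the weighted mean with unknown fraction x of Re-185:
184.95295·x + 186.95575·(1 − x) = 186.2067
(184.95295 − 186.95575)·x = 186.2067 − 186.95575
x = -0.74905 / -2.00280 = 0.37400 → 37.400% Re-185, 62.600% Re-187.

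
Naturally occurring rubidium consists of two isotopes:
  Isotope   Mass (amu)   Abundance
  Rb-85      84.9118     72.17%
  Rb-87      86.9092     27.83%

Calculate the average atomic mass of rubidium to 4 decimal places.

Ar = Σ fᵢ·mᵢ = 0.7217 × 84.9118 + 0.2783 × 86.9092
= 61.28085 + 24.18683 = 85.46768 amu

85.4677 amu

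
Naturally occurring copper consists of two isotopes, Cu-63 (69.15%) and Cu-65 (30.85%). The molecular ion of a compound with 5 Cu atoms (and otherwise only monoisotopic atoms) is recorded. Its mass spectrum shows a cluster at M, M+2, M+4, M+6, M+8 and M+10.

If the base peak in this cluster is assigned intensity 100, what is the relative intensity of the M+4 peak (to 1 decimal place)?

89.2

Binomial terms of (0.6915 + 0.3085)^5: M 0.1581, M+2 0.3527, M+4 0.3147, M+6 0.1404, M+8 0.0313, M+10 0.0028 → M+2 is the base peak.
P(M+2) = C(5,1) × 0.6915^4 × 0.3085^1 = 5 × 0.2286487 × 0.3085 = 0.352691 (base)
P(M+4) = C(5,2) × 0.6915^3 × 0.3085^2 = 10 × 0.33065611 × 0.09517225 = 0.314693
Relative intensity = 0.314693 / 0.352691 × 100 = 89.2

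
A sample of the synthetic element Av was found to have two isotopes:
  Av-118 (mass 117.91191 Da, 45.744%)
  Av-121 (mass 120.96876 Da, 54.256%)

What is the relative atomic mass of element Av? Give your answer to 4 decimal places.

Average mass = Σ (abundance × isotope mass) = 0.45744 × 117.91191 + 0.54256 × 120.96876
= 53.937624 + 65.632810 = 119.570434 Da

119.5704 Da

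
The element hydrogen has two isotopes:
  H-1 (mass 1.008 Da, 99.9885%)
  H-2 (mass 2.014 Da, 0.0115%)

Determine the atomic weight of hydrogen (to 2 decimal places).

1.01 Da

The abundance-weighted mean is 0.999885 × 1.008 + 0.000115 × 2.014
= 1.0079 + 0.0002 = 1.0081 Da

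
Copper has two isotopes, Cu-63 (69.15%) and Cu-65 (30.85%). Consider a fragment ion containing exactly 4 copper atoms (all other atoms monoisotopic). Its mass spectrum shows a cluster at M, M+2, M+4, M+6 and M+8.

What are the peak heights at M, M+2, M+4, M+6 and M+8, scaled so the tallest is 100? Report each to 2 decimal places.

Each Cu atom is independently Cu-63 (p = 0.6915) or Cu-65 (q = 0.3085); the cluster is the binomial expansion (p + q)^4.
P(M) = 0.6915^4 = 0.228649
P(M+2) = 4 × 0.6915^3 × 0.3085^1 = 0.408030
P(M+4) = 6 × 0.6915^2 × 0.3085^2 = 0.273052
P(M+6) = 4 × 0.6915^1 × 0.3085^3 = 0.081212
P(M+8) = 0.3085^4 = 0.009058
The M+2 peak is largest (0.408030); scaling to 100 gives 56.04 : 100.00 : 66.92 : 19.90 : 2.22.

56.04 : 100.00 : 66.92 : 19.90 : 2.22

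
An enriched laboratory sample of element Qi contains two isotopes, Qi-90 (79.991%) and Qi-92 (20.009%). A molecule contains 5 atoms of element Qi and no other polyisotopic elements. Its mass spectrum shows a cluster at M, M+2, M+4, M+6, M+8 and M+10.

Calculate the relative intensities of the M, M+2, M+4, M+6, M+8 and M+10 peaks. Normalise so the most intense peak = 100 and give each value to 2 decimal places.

79.96 : 100.00 : 50.03 : 12.51 : 1.57 : 0.08

Expanding (0.79991 + 0.20009)^5:
P(M) = 0.79991^5 = 0.327496
P(M+2) = 5 × 0.79991^4 × 0.20009^1 = 0.409600
P(M+4) = 10 × 0.79991^3 × 0.20009^2 = 0.204915
P(M+6) = 10 × 0.79991^2 × 0.20009^3 = 0.051258
P(M+8) = 5 × 0.79991^1 × 0.20009^4 = 0.006411
P(M+10) = 0.20009^5 = 0.000321
The M+2 peak is largest (0.409600); scaling to 100 gives 79.96 : 100.00 : 50.03 : 12.51 : 1.57 : 0.08.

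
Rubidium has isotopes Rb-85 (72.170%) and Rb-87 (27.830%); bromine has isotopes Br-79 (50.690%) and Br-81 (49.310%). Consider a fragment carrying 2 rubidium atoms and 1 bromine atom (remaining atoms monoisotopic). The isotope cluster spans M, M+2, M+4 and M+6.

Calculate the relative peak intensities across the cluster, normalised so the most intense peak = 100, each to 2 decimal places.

Rubidium pattern (n=2): 0.52085089 : 0.40169822 : 0.07745089
Bromine pattern (n=1): 0.5069 : 0.4931
Convolve the two distributions (both contribute in 2-u steps):
  M: 0.52085089×0.5069 = 0.264019
  M+2: 0.52085089×0.4931 + 0.40169822×0.5069 = 0.460452
  M+4: 0.40169822×0.4931 + 0.07745089×0.5069 = 0.237337
  M+6: 0.07745089×0.4931 = 0.038191
Scale to base peak (0.460452) = 100: 57.34 : 100.00 : 51.54 : 8.29

57.34 : 100.00 : 51.54 : 8.29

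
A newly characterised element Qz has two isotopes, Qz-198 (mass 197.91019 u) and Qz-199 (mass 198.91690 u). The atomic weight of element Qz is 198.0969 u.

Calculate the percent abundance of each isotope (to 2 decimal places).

With x = fraction of Qz-198 (so Qz-199 is 1 − x):
197.91019·x + 198.91690·(1 − x) = 198.0969
(197.91019 − 198.91690)·x = 198.0969 − 198.91690
x = -0.82000 / -1.00671 = 0.81453 → 81.45% Qz-198, 18.55% Qz-199.

Qz-198: 81.45%, Qz-199: 18.55%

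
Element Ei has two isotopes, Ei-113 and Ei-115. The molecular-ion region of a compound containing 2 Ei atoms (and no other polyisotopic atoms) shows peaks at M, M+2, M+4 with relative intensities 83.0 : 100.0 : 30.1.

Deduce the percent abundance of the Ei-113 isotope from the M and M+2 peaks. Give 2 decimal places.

Write p for the Ei-113 fraction. I(M+2)/I(M) = [C(2,1)·p^1·(1−p)] / p^2 = 2·(1−p)/p = 100.0/83.0 = 1.2048
(1−p)/p = 1.2048/2 = 0.6024  ⇒  p = 1/(1 + 0.6024) = 0.6241
Ei-113: 62.41%, Ei-115: 37.59%.

62.41%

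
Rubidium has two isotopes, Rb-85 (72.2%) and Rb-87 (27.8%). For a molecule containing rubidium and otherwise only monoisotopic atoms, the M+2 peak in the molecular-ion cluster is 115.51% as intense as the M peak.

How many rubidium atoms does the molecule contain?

The M+2/M ratio from n Rb atoms is n · q/p = n · 0.278/0.722.
n = 1.1551 × 0.722/0.278 = 3.00 ≈ 3

3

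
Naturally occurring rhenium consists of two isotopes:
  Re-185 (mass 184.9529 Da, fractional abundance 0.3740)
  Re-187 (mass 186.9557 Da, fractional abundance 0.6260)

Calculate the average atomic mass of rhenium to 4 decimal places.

186.2067 Da

Ar = Σ fᵢ·mᵢ = 0.3740 × 184.9529 + 0.6260 × 186.9557
= 69.17238 + 117.03427 = 186.20665 Da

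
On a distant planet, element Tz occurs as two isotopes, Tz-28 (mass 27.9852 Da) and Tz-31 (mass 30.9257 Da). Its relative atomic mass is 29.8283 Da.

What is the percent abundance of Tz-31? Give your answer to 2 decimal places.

Writing the weighted mean with unknown fraction x of Tz-28:
27.9852·x + 30.9257·(1 − x) = 29.8283
(27.9852 − 30.9257)·x = 29.8283 − 30.9257
x = -1.0974 / -2.9405 = 0.37320 → 37.32% Tz-28, 62.68% Tz-31.

62.68%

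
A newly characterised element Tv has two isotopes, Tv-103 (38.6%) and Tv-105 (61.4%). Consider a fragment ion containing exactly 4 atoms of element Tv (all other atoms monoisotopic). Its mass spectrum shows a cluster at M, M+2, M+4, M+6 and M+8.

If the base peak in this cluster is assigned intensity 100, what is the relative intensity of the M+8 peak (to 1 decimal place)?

(0.386 + 0.614)^4 gives M 0.0222, M+2 0.1413, M+4 0.3370, M+6 0.3574, M+8 0.1421; the largest is M+6.
P(M+6) = C(4,3) × 0.386^1 × 0.614^3 = 4 × 0.3860 × 0.23147554 = 0.357398 (base)
P(M+8) = C(4,4) × 0.386^0 × 0.614^4 = 1 × 1.0000 × 0.14212598 = 0.142126
Relative intensity = 0.142126 / 0.357398 × 100 = 39.8

39.8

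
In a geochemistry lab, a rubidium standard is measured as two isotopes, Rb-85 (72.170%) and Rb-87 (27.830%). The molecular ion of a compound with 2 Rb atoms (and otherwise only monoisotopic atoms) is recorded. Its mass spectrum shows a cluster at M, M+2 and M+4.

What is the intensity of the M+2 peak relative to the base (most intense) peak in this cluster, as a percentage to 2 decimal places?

77.12%

Binomial terms of (0.72170 + 0.27830)^2: M 0.5209, M+2 0.4017, M+4 0.0775 → M is the base peak.
P(M) = C(2,0) × 0.72170^2 × 0.27830^0 = 1 × 0.52085089 × 1.0000 = 0.520851 (base)
P(M+2) = C(2,1) × 0.72170^1 × 0.27830^1 = 2 × 0.7217 × 0.2783 = 0.401698
Relative intensity = 0.401698 / 0.520851 × 100 = 77.12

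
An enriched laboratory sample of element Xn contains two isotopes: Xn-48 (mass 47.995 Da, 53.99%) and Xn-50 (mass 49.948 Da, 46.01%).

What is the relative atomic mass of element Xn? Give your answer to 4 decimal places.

48.8936 Da

Ar = Σ fᵢ·mᵢ = 0.5399 × 47.995 + 0.4601 × 49.948
= 25.91250 + 22.98107 = 48.89357 Da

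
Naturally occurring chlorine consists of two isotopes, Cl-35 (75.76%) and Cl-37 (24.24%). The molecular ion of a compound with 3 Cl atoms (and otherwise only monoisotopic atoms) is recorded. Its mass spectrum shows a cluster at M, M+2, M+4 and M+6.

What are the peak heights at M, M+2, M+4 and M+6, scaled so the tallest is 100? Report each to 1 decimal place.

Each Cl atom is independently Cl-35 (p = 0.7576) or Cl-37 (q = 0.2424); the cluster is the binomial expansion (p + q)^3.
P(M) = 0.7576^3 = 0.434830
P(M+2) = 3 × 0.7576^2 × 0.2424^1 = 0.417382
P(M+4) = 3 × 0.7576^1 × 0.2424^2 = 0.133545
P(M+6) = 0.2424^3 = 0.014243
The M peak is largest (0.434830); scaling to 100 gives 100.0 : 96.0 : 30.7 : 3.3.

100.0 : 96.0 : 30.7 : 3.3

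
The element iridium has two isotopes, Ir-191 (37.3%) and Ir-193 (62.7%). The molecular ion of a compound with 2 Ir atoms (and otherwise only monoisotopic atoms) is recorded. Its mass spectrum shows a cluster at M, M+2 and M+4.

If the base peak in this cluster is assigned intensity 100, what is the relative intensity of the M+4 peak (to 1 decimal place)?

Binomial terms of (0.373 + 0.627)^2: M 0.1391, M+2 0.4677, M+4 0.3931 → M+2 is the base peak.
P(M+2) = C(2,1) × 0.373^1 × 0.627^1 = 2 × 0.3730 × 0.6270 = 0.467742 (base)
P(M+4) = C(2,2) × 0.373^0 × 0.627^2 = 1 × 1.0000 × 0.393129 = 0.393129
Relative intensity = 0.393129 / 0.467742 × 100 = 84.0

84.0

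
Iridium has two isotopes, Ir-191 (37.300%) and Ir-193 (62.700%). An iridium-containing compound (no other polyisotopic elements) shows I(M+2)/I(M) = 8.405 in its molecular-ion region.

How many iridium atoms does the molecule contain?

5

The M+2/M ratio from n Ir atoms is n · q/p = n · 0.62700/0.37300.
n = 8.405 × 0.37300/0.62700 = 5.00 ≈ 5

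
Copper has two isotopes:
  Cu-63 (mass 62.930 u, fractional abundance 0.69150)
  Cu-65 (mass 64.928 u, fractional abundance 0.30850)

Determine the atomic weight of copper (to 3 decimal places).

63.546 u

Weight each isotope mass by its fractional abundance: 0.69150 × 62.930 + 0.30850 × 64.928
= 43.5161 + 20.0303 = 63.5464 u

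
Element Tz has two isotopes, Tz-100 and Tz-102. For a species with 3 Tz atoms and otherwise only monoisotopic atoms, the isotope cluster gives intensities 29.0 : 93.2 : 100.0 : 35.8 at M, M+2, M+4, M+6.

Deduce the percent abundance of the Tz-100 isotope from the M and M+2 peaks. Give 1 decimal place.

Let p = fractional abundance of Tz-100. I(M+2)/I(M) = [C(3,1)·p^2·(1−p)] / p^3 = 3·(1−p)/p = 93.2/29.0 = 3.2138
(1−p)/p = 3.2138/3 = 1.0713  ⇒  p = 1/(1 + 1.0713) = 0.4828
Tz-100: 48.3%, Tz-102: 51.7%.

48.3%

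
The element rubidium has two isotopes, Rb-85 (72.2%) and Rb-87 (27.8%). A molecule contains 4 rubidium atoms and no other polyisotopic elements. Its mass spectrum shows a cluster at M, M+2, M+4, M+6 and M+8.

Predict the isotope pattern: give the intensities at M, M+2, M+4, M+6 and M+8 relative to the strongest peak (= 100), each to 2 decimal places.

Expanding (0.722 + 0.278)^4:
P(M) = 0.722^4 = 0.271737
P(M+2) = 4 × 0.722^3 × 0.278^1 = 0.418520
P(M+4) = 6 × 0.722^2 × 0.278^2 = 0.241721
P(M+6) = 4 × 0.722^1 × 0.278^3 = 0.062049
P(M+8) = 0.278^4 = 0.005973
The M+2 peak is largest (0.418520); scaling to 100 gives 64.93 : 100.00 : 57.76 : 14.83 : 1.43.

64.93 : 100.00 : 57.76 : 14.83 : 1.43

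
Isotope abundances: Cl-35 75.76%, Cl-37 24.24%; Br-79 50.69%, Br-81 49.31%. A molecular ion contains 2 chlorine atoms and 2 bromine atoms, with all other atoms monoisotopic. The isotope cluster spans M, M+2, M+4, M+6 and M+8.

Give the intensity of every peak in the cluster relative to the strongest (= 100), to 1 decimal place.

38.7 : 100.0 : 88.7 : 31.1 : 3.7

Chlorine pattern (n=2): 0.57395776 : 0.36728448 : 0.05875776
Bromine pattern (n=2): 0.25694761 : 0.49990478 : 0.24314761
Convolve the two distributions (both contribute in 2-u steps):
  M: 0.57395776×0.25694761 = 0.147477
  M+2: 0.57395776×0.49990478 + 0.36728448×0.25694761 = 0.381297
  M+4: 0.57395776×0.24314761 + 0.36728448×0.49990478 + 0.05875776×0.25694761 = 0.338261
  M+6: 0.36728448×0.24314761 + 0.05875776×0.49990478 = 0.118678
  M+8: 0.05875776×0.24314761 = 0.014287
Scale to base peak (0.381297) = 100: 38.7 : 100.0 : 88.7 : 31.1 : 3.7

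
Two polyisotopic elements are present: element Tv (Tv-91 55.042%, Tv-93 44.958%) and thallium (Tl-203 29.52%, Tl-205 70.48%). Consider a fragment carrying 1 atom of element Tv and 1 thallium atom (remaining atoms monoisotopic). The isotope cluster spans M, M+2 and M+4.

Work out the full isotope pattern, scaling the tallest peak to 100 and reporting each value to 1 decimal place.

31.2 : 100.0 : 60.9

Element Tv pattern (n=1): 0.55042 : 0.44958
Thallium pattern (n=1): 0.2952 : 0.7048
Convolve the two distributions (both contribute in 2-u steps):
  M: 0.55042×0.2952 = 0.162484
  M+2: 0.55042×0.7048 + 0.44958×0.2952 = 0.520652
  M+4: 0.44958×0.7048 = 0.316864
Scale to base peak (0.520652) = 100: 31.2 : 100.0 : 60.9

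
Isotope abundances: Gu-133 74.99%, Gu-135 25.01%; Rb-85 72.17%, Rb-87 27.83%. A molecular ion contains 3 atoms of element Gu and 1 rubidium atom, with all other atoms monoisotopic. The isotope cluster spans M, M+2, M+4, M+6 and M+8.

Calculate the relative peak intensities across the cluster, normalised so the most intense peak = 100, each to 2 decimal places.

Element Gu pattern (n=3): 0.42170627 : 0.42193121 : 0.14071876 : 0.01564376
Rubidium pattern (n=1): 0.7217 : 0.2783
Convolve the two distributions (both contribute in 2-u steps):
  M: 0.42170627×0.7217 = 0.304345
  M+2: 0.42170627×0.2783 + 0.42193121×0.7217 = 0.421869
  M+4: 0.42193121×0.2783 + 0.14071876×0.7217 = 0.218980
  M+6: 0.14071876×0.2783 + 0.01564376×0.7217 = 0.050452
  M+8: 0.01564376×0.2783 = 0.004354
Scale to base peak (0.421869) = 100: 72.14 : 100.00 : 51.91 : 11.96 : 1.03

72.14 : 100.00 : 51.91 : 11.96 : 1.03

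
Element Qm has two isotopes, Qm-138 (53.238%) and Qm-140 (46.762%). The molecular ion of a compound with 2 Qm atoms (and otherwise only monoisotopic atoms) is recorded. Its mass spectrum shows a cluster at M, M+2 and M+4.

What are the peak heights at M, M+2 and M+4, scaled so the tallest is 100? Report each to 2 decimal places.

Expanding (0.53238 + 0.46762)^2:
P(M) = 0.53238^2 = 0.283428
P(M+2) = 2 × 0.53238^1 × 0.46762^1 = 0.497903
P(M+4) = 0.46762^2 = 0.218668
The M+2 peak is largest (0.497903); scaling to 100 gives 56.92 : 100.00 : 43.92.

56.92 : 100.00 : 43.92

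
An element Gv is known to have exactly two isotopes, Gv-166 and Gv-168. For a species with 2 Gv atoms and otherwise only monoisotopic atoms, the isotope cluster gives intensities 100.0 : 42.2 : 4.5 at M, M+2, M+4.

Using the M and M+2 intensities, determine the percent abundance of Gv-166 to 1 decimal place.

If p is the fraction of Gv that is Gv-166, then I(M+2)/I(M) = [C(2,1)·p^1·(1−p)] / p^2 = 2·(1−p)/p = 42.2/100.0 = 0.4220
(1−p)/p = 0.4220/2 = 0.2110  ⇒  p = 1/(1 + 0.2110) = 0.8258
Gv-166: 82.6%, Gv-168: 17.4%.

82.6%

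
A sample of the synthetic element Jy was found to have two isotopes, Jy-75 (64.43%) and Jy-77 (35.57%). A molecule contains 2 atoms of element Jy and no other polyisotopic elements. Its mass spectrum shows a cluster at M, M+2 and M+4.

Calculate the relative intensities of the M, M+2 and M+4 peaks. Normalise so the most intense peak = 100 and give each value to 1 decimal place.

90.6 : 100.0 : 27.6

Expanding (0.6443 + 0.3557)^2:
P(M) = 0.6443^2 = 0.415122
P(M+2) = 2 × 0.6443^1 × 0.3557^1 = 0.458355
P(M+4) = 0.3557^2 = 0.126522
The M+2 peak is largest (0.458355); scaling to 100 gives 90.6 : 100.0 : 27.6.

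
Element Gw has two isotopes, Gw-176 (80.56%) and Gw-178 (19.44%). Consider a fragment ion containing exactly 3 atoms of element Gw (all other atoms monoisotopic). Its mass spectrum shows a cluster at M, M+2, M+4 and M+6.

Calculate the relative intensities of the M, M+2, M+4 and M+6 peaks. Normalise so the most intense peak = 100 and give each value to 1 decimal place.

Expanding (0.8056 + 0.1944)^3:
P(M) = 0.8056^3 = 0.522827
P(M+2) = 3 × 0.8056^2 × 0.1944^1 = 0.378492
P(M+4) = 3 × 0.8056^1 × 0.1944^2 = 0.091334
P(M+6) = 0.1944^3 = 0.007347
The M peak is largest (0.522827); scaling to 100 gives 100.0 : 72.4 : 17.5 : 1.4.

100.0 : 72.4 : 17.5 : 1.4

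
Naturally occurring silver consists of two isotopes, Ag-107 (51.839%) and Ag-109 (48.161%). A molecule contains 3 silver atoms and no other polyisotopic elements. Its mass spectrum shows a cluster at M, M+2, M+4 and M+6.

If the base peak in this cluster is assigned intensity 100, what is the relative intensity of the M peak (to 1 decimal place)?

35.9

(0.51839 + 0.48161)^3 gives M 0.1393, M+2 0.3883, M+4 0.3607, M+6 0.1117; the largest is M+2.
P(M+2) = C(3,1) × 0.51839^2 × 0.48161^1 = 3 × 0.26872819 × 0.48161 = 0.388267 (base)
P(M) = C(3,0) × 0.51839^3 × 0.48161^0 = 1 × 0.13930601 × 1.0000 = 0.139306
Relative intensity = 0.139306 / 0.388267 × 100 = 35.9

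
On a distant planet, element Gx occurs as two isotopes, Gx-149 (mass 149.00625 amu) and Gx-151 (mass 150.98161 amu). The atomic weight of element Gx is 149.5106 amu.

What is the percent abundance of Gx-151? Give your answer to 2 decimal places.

25.53%

With x = fraction of Gx-149 (so Gx-151 is 1 − x):
149.00625·x + 150.98161·(1 − x) = 149.5106
(149.00625 − 150.98161)·x = 149.5106 − 150.98161
x = -1.47101 / -1.97536 = 0.74468 → 74.47% Gx-149, 25.53% Gx-151.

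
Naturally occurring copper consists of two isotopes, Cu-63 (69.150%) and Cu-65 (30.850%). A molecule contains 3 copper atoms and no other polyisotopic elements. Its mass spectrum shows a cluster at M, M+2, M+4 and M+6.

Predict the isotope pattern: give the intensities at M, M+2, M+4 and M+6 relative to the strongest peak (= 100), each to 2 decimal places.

74.72 : 100.00 : 44.61 : 6.63

Each Cu atom is independently Cu-63 (p = 0.69150) or Cu-65 (q = 0.30850); the cluster is the binomial expansion (p + q)^3.
P(M) = 0.69150^3 = 0.330656
P(M+2) = 3 × 0.69150^2 × 0.30850^1 = 0.442548
P(M+4) = 3 × 0.69150^1 × 0.30850^2 = 0.197435
P(M+6) = 0.30850^3 = 0.029361
The M+2 peak is largest (0.442548); scaling to 100 gives 74.72 : 100.00 : 44.61 : 6.63.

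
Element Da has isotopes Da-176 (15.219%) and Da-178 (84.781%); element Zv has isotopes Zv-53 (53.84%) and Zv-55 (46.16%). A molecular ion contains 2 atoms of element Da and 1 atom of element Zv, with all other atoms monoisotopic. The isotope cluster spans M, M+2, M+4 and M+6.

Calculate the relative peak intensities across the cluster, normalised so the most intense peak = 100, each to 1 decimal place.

2.5 : 29.6 : 100.0 : 65.6

Element Da pattern (n=2): 0.0231618 : 0.25805641 : 0.7187818
Element Zv pattern (n=1): 0.5384 : 0.4616
Convolve the two distributions (both contribute in 2-u steps):
  M: 0.0231618×0.5384 = 0.012470
  M+2: 0.0231618×0.4616 + 0.25805641×0.5384 = 0.149629
  M+4: 0.25805641×0.4616 + 0.7187818×0.5384 = 0.506111
  M+6: 0.7187818×0.4616 = 0.331790
Scale to base peak (0.506111) = 100: 2.5 : 29.6 : 100.0 : 65.6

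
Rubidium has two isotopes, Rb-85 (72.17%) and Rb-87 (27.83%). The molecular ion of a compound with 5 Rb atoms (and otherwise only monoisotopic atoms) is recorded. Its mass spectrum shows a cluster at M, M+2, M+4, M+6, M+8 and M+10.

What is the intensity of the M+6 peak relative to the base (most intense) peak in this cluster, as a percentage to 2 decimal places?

Binomial terms of (0.7217 + 0.2783)^5: M 0.1958, M+2 0.3775, M+4 0.2911, M+6 0.1123, M+8 0.0216, M+10 0.0017 → M+2 is the base peak.
P(M+2) = C(5,1) × 0.7217^4 × 0.2783^1 = 5 × 0.27128565 × 0.2783 = 0.377494 (base)
P(M+6) = C(5,3) × 0.7217^2 × 0.2783^3 = 10 × 0.52085089 × 0.02155458 = 0.112267
Relative intensity = 0.112267 / 0.377494 × 100 = 29.74

29.74%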